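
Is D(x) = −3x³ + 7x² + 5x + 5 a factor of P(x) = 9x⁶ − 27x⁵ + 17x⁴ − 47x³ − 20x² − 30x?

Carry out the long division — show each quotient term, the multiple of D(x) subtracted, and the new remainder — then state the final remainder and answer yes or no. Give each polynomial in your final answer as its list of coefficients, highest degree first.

Step 1: lead(9x⁶ − 27x⁵ + 17x⁴ − 47x³ − 20x² − 30x) ÷ lead(D) = 9x⁶ ÷ −3x³ = −3x³. Subtract (−3x³)·D = 9x⁶ − 21x⁵ − 15x⁴ − 15x³. Remainder: −6x⁵ + 32x⁴ − 32x³ − 20x² − 30x.
Step 2: lead(−6x⁵ + 32x⁴ − 32x³ − 20x² − 30x) ÷ lead(D) = −6x⁵ ÷ −3x³ = 2x². Subtract (2x²)·D = −6x⁵ + 14x⁴ + 10x³ + 10x². Remainder: 18x⁴ − 42x³ − 30x² − 30x.
Step 3: lead(18x⁴ − 42x³ − 30x² − 30x) ÷ lead(D) = 18x⁴ ÷ −3x³ = −6x. Subtract (−6x)·D = 18x⁴ − 42x³ − 30x² − 30x. Remainder: 0.

R = [0], so D(x) is a factor of P(x). yes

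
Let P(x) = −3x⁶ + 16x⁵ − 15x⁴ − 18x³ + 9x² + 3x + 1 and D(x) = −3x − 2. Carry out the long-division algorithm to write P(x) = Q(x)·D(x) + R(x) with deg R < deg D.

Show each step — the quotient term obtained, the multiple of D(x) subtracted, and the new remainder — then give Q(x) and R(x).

Step 1: lead(−3x⁶ + 16x⁵ − 15x⁴ − 18x³ + 9x² + 3x + 1) ÷ lead(D) = −3x⁶ ÷ −3x = x⁵. Subtract (x⁵)·D = −3x⁶ − 2x⁵. Remainder: 18x⁵ − 15x⁴ − 18x³ + 9x² + 3x + 1.
Step 2: lead(18x⁵ − 15x⁴ − 18x³ + 9x² + 3x + 1) ÷ lead(D) = 18x⁵ ÷ −3x = −6x⁴. Subtract (−6x⁴)·D = 18x⁵ + 12x⁴. Remainder: −27x⁴ − 18x³ + 9x² + 3x + 1.
Step 3: lead(−27x⁴ − 18x³ + 9x² + 3x + 1) ÷ lead(D) = −27x⁴ ÷ −3x = 9x³. Subtract (9x³)·D = −27x⁴ − 18x³. Remainder: 9x² + 3x + 1.
Step 4: lead(9x² + 3x + 1) ÷ lead(D) = 9x² ÷ −3x = −3x. Subtract (−3x)·D = 9x² + 6x. Remainder: −3x + 1.
Step 5: lead(−3x + 1) ÷ lead(D) = −3x ÷ −3x = 1. Subtract (1)·D = −3x − 2. Remainder: 3.

Q(x) = x⁵ − 6x⁴ + 9x³ − 3x + 1; R(x) = 3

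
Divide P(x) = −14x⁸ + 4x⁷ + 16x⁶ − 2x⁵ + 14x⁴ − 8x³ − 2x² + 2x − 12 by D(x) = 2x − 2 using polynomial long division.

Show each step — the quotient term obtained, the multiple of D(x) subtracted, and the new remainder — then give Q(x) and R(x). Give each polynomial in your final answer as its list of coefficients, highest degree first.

Step 1: lead(−14x⁸ + 4x⁷ + 16x⁶ − 2x⁵ + 14x⁴ − 8x³ − 2x² + 2x − 12) ÷ lead(D) = −14x⁸ ÷ 2x = −7x⁷. Subtract (−7x⁷)·D = −14x⁸ + 14x⁷. Remainder: −10x⁷ + 16x⁶ − 2x⁵ + 14x⁴ − 8x³ − 2x² + 2x − 12.
Step 2: lead(−10x⁷ + 16x⁶ − 2x⁵ + 14x⁴ − 8x³ − 2x² + 2x − 12) ÷ lead(D) = −10x⁷ ÷ 2x = −5x⁶. Subtract (−5x⁶)·D = −10x⁷ + 10x⁶. Remainder: 6x⁶ − 2x⁵ + 14x⁴ − 8x³ − 2x² + 2x − 12.
Step 3: lead(6x⁶ − 2x⁵ + 14x⁴ − 8x³ − 2x² + 2x − 12) ÷ lead(D) = 6x⁶ ÷ 2x = 3x⁵. Subtract (3x⁵)·D = 6x⁶ − 6x⁵. Remainder: 4x⁵ + 14x⁴ − 8x³ − 2x² + 2x − 12.
Step 4: lead(4x⁵ + 14x⁴ − 8x³ − 2x² + 2x − 12) ÷ lead(D) = 4x⁵ ÷ 2x = 2x⁴. Subtract (2x⁴)·D = 4x⁵ − 4x⁴. Remainder: 18x⁴ − 8x³ − 2x² + 2x − 12.
Step 5: lead(18x⁴ − 8x³ − 2x² + 2x − 12) ÷ lead(D) = 18x⁴ ÷ 2x = 9x³. Subtract (9x³)·D = 18x⁴ − 18x³. Remainder: 10x³ − 2x² + 2x − 12.
Step 6: lead(10x³ − 2x² + 2x − 12) ÷ lead(D) = 10x³ ÷ 2x = 5x². Subtract (5x²)·D = 10x³ − 10x². Remainder: 8x² + 2x − 12.
Step 7: lead(8x² + 2x − 12) ÷ lead(D) = 8x² ÷ 2x = 4x. Subtract (4x)·D = 8x² − 8x. Remainder: 10x − 12.
Step 8: lead(10x − 12) ÷ lead(D) = 10x ÷ 2x = 5. Subtract (5)·D = 10x − 10. Remainder: −2.

Q = [-7, -5, 3, 2, 9, 5, 4, 5]; R = [-2]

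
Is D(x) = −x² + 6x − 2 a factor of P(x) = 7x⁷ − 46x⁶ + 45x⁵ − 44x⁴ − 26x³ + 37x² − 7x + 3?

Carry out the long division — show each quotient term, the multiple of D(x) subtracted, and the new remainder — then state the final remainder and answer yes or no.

R(x) = 7x + 1, so D(x) is not a factor of P(x). no

Step 1: lead(7x⁷ − 46x⁶ + 45x⁵ − 44x⁴ − 26x³ + 37x² − 7x + 3) ÷ lead(D) = 7x⁷ ÷ −x² = −7x⁵. Subtract (−7x⁵)·D = 7x⁷ − 42x⁶ + 14x⁵. Remainder: −4x⁶ + 31x⁵ − 44x⁴ − 26x³ + 37x² − 7x + 3.
Step 2: lead(−4x⁶ + 31x⁵ − 44x⁴ − 26x³ + 37x² − 7x + 3) ÷ lead(D) = −4x⁶ ÷ −x² = 4x⁴. Subtract (4x⁴)·D = −4x⁶ + 24x⁵ − 8x⁴. Remainder: 7x⁵ − 36x⁴ − 26x³ + 37x² − 7x + 3.
Step 3: lead(7x⁵ − 36x⁴ − 26x³ + 37x² − 7x + 3) ÷ lead(D) = 7x⁵ ÷ −x² = −7x³. Subtract (−7x³)·D = 7x⁵ − 42x⁴ + 14x³. Remainder: 6x⁴ − 40x³ + 37x² − 7x + 3.
Step 4: lead(6x⁴ − 40x³ + 37x² − 7x + 3) ÷ lead(D) = 6x⁴ ÷ −x² = −6x². Subtract (−6x²)·D = 6x⁴ − 36x³ + 12x². Remainder: −4x³ + 25x² − 7x + 3.
Step 5: lead(−4x³ + 25x² − 7x + 3) ÷ lead(D) = −4x³ ÷ −x² = 4x. Subtract (4x)·D = −4x³ + 24x² − 8x. Remainder: x² + x + 3.
Step 6: lead(x² + x + 3) ÷ lead(D) = x² ÷ −x² = −1. Subtract (−1)·D = x² − 6x + 2. Remainder: 7x + 1.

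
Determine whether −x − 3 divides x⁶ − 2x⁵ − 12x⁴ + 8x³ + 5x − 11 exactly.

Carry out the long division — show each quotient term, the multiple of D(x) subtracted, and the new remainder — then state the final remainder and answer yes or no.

Step 1: lead(x⁶ − 2x⁵ − 12x⁴ + 8x³ + 5x − 11) ÷ lead(D) = x⁶ ÷ −x = −x⁵. Subtract (−x⁵)·D = x⁶ + 3x⁵. Remainder: −5x⁵ − 12x⁴ + 8x³ + 5x − 11.
Step 2: lead(−5x⁵ − 12x⁴ + 8x³ + 5x − 11) ÷ lead(D) = −5x⁵ ÷ −x = 5x⁴. Subtract (5x⁴)·D = −5x⁵ − 15x⁴. Remainder: 3x⁴ + 8x³ + 5x − 11.
Step 3: lead(3x⁴ + 8x³ + 5x − 11) ÷ lead(D) = 3x⁴ ÷ −x = −3x³. Subtract (−3x³)·D = 3x⁴ + 9x³. Remainder: −x³ + 5x − 11.
Step 4: lead(−x³ + 5x − 11) ÷ lead(D) = −x³ ÷ −x = x². Subtract (x²)·D = −x³ − 3x². Remainder: 3x² + 5x − 11.
Step 5: lead(3x² + 5x − 11) ÷ lead(D) = 3x² ÷ −x = −3x. Subtract (−3x)·D = 3x² + 9x. Remainder: −4x − 11.
Step 6: lead(−4x − 11) ÷ lead(D) = −4x ÷ −x = 4. Subtract (4)·D = −4x − 12. Remainder: 1.

R(x) = 1, so D(x) is not a factor of P(x). no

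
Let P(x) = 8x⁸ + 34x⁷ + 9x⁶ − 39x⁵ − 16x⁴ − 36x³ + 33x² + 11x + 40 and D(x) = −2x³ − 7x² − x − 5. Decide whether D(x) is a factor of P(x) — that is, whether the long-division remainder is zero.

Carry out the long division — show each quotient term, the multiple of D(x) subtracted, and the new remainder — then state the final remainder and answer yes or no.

R(x) = 9x + 5, so D(x) is not a factor of P(x). no

Step 1: lead(8x⁸ + 34x⁷ + 9x⁶ − 39x⁵ − 16x⁴ − 36x³ + 33x² + 11x + 40) ÷ lead(D) = 8x⁸ ÷ −2x³ = −4x⁵. Subtract (−4x⁵)·D = 8x⁸ + 28x⁷ + 4x⁶ + 20x⁵. Remainder: 6x⁷ + 5x⁶ − 59x⁵ − 16x⁴ − 36x³ + 33x² + 11x + 40.
Step 2: lead(6x⁷ + 5x⁶ − 59x⁵ − 16x⁴ − 36x³ + 33x² + 11x + 40) ÷ lead(D) = 6x⁷ ÷ −2x³ = −3x⁴. Subtract (−3x⁴)·D = 6x⁷ + 21x⁶ + 3x⁵ + 15x⁴. Remainder: −16x⁶ − 62x⁵ − 31x⁴ − 36x³ + 33x² + 11x + 40.
Step 3: lead(−16x⁶ − 62x⁵ − 31x⁴ − 36x³ + 33x² + 11x + 40) ÷ lead(D) = −16x⁶ ÷ −2x³ = 8x³. Subtract (8x³)·D = −16x⁶ − 56x⁵ − 8x⁴ − 40x³. Remainder: −6x⁵ − 23x⁴ + 4x³ + 33x² + 11x + 40.
Step 4: lead(−6x⁵ − 23x⁴ + 4x³ + 33x² + 11x + 40) ÷ lead(D) = −6x⁵ ÷ −2x³ = 3x². Subtract (3x²)·D = −6x⁵ − 21x⁴ − 3x³ − 15x². Remainder: −2x⁴ + 7x³ + 48x² + 11x + 40.
Step 5: lead(−2x⁴ + 7x³ + 48x² + 11x + 40) ÷ lead(D) = −2x⁴ ÷ −2x³ = x. Subtract (x)·D = −2x⁴ − 7x³ − x² − 5x. Remainder: 14x³ + 49x² + 16x + 40.
Step 6: lead(14x³ + 49x² + 16x + 40) ÷ lead(D) = 14x³ ÷ −2x³ = −7. Subtract (−7)·D = 14x³ + 49x² + 7x + 35. Remainder: 9x + 5.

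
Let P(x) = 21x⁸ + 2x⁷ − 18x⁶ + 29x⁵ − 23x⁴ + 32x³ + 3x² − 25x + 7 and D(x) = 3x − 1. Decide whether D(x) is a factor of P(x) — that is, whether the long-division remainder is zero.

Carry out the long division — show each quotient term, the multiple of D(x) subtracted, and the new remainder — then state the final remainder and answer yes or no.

Step 1: lead(21x⁸ + 2x⁷ − 18x⁶ + 29x⁵ − 23x⁴ + 32x³ + 3x² − 25x + 7) ÷ lead(D) = 21x⁸ ÷ 3x = 7x⁷. Subtract (7x⁷)·D = 21x⁸ − 7x⁷. Remainder: 9x⁷ − 18x⁶ + 29x⁵ − 23x⁴ + 32x³ + 3x² − 25x + 7.
Step 2: lead(9x⁷ − 18x⁶ + 29x⁵ − 23x⁴ + 32x³ + 3x² − 25x + 7) ÷ lead(D) = 9x⁷ ÷ 3x = 3x⁶. Subtract (3x⁶)·D = 9x⁷ − 3x⁶. Remainder: −15x⁶ + 29x⁵ − 23x⁴ + 32x³ + 3x² − 25x + 7.
Step 3: lead(−15x⁶ + 29x⁵ − 23x⁴ + 32x³ + 3x² − 25x + 7) ÷ lead(D) = −15x⁶ ÷ 3x = −5x⁵. Subtract (−5x⁵)·D = −15x⁶ + 5x⁵. Remainder: 24x⁵ − 23x⁴ + 32x³ + 3x² − 25x + 7.
Step 4: lead(24x⁵ − 23x⁴ + 32x³ + 3x² − 25x + 7) ÷ lead(D) = 24x⁵ ÷ 3x = 8x⁴. Subtract (8x⁴)·D = 24x⁵ − 8x⁴. Remainder: −15x⁴ + 32x³ + 3x² − 25x + 7.
Step 5: lead(−15x⁴ + 32x³ + 3x² − 25x + 7) ÷ lead(D) = −15x⁴ ÷ 3x = −5x³. Subtract (−5x³)·D = −15x⁴ + 5x³. Remainder: 27x³ + 3x² − 25x + 7.
Step 6: lead(27x³ + 3x² − 25x + 7) ÷ lead(D) = 27x³ ÷ 3x = 9x². Subtract (9x²)·D = 27x³ − 9x². Remainder: 12x² − 25x + 7.
Step 7: lead(12x² − 25x + 7) ÷ lead(D) = 12x² ÷ 3x = 4x. Subtract (4x)·D = 12x² − 4x. Remainder: −21x + 7.
Step 8: lead(−21x + 7) ÷ lead(D) = −21x ÷ 3x = −7. Subtract (−7)·D = −21x + 7. Remainder: 0.

R(x) = 0, so D(x) is a factor of P(x). yes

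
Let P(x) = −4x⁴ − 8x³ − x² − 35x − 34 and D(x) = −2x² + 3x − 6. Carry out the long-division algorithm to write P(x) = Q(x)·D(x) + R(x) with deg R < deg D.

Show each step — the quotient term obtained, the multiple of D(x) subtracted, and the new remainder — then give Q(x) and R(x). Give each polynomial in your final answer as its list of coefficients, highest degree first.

Q = [2, 7, 5]; R = [-8, -4]

Step 1: lead(−4x⁴ − 8x³ − x² − 35x − 34) ÷ lead(D) = −4x⁴ ÷ −2x² = 2x². Subtract (2x²)·D = −4x⁴ + 6x³ − 12x². Remainder: −14x³ + 11x² − 35x − 34.
Step 2: lead(−14x³ + 11x² − 35x − 34) ÷ lead(D) = −14x³ ÷ −2x² = 7x. Subtract (7x)·D = −14x³ + 21x² − 42x. Remainder: −10x² + 7x − 34.
Step 3: lead(−10x² + 7x − 34) ÷ lead(D) = −10x² ÷ −2x² = 5. Subtract (5)·D = −10x² + 15x − 30. Remainder: −8x − 4.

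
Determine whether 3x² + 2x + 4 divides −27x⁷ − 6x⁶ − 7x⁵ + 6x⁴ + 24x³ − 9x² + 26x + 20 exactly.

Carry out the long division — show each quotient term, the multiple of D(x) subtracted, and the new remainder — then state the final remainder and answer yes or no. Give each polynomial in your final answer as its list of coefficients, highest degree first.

Step 1: lead(−27x⁷ − 6x⁶ − 7x⁵ + 6x⁴ + 24x³ − 9x² + 26x + 20) ÷ lead(D) = −27x⁷ ÷ 3x² = −9x⁵. Subtract (−9x⁵)·D = −27x⁷ − 18x⁶ − 36x⁵. Remainder: 12x⁶ + 29x⁵ + 6x⁴ + 24x³ − 9x² + 26x + 20.
Step 2: lead(12x⁶ + 29x⁵ + 6x⁴ + 24x³ − 9x² + 26x + 20) ÷ lead(D) = 12x⁶ ÷ 3x² = 4x⁴. Subtract (4x⁴)·D = 12x⁶ + 8x⁵ + 16x⁴. Remainder: 21x⁵ − 10x⁴ + 24x³ − 9x² + 26x + 20.
Step 3: lead(21x⁵ − 10x⁴ + 24x³ − 9x² + 26x + 20) ÷ lead(D) = 21x⁵ ÷ 3x² = 7x³. Subtract (7x³)·D = 21x⁵ + 14x⁴ + 28x³. Remainder: −24x⁴ − 4x³ − 9x² + 26x + 20.
Step 4: lead(−24x⁴ − 4x³ − 9x² + 26x + 20) ÷ lead(D) = −24x⁴ ÷ 3x² = −8x². Subtract (−8x²)·D = −24x⁴ − 16x³ − 32x². Remainder: 12x³ + 23x² + 26x + 20.
Step 5: lead(12x³ + 23x² + 26x + 20) ÷ lead(D) = 12x³ ÷ 3x² = 4x. Subtract (4x)·D = 12x³ + 8x² + 16x. Remainder: 15x² + 10x + 20.
Step 6: lead(15x² + 10x + 20) ÷ lead(D) = 15x² ÷ 3x² = 5. Subtract (5)·D = 15x² + 10x + 20. Remainder: 0.

R = [0], so D(x) is a factor of P(x). yes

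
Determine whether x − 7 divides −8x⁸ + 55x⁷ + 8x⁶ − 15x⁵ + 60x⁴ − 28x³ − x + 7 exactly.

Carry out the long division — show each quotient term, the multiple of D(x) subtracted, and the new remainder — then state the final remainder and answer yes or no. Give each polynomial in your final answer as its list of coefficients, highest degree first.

R = [0], so D(x) is a factor of P(x). yes

Step 1: lead(−8x⁸ + 55x⁷ + 8x⁶ − 15x⁵ + 60x⁴ − 28x³ − x + 7) ÷ lead(D) = −8x⁸ ÷ x = −8x⁷. Subtract (−8x⁷)·D = −8x⁸ + 56x⁷. Remainder: −x⁷ + 8x⁶ − 15x⁵ + 60x⁴ − 28x³ − x + 7.
Step 2: lead(−x⁷ + 8x⁶ − 15x⁵ + 60x⁴ − 28x³ − x + 7) ÷ lead(D) = −x⁷ ÷ x = −x⁶. Subtract (−x⁶)·D = −x⁷ + 7x⁶. Remainder: x⁶ − 15x⁵ + 60x⁴ − 28x³ − x + 7.
Step 3: lead(x⁶ − 15x⁵ + 60x⁴ − 28x³ − x + 7) ÷ lead(D) = x⁶ ÷ x = x⁵. Subtract (x⁵)·D = x⁶ − 7x⁵. Remainder: −8x⁵ + 60x⁴ − 28x³ − x + 7.
Step 4: lead(−8x⁵ + 60x⁴ − 28x³ − x + 7) ÷ lead(D) = −8x⁵ ÷ x = −8x⁴. Subtract (−8x⁴)·D = −8x⁵ + 56x⁴. Remainder: 4x⁴ − 28x³ − x + 7.
Step 5: lead(4x⁴ − 28x³ − x + 7) ÷ lead(D) = 4x⁴ ÷ x = 4x³. Subtract (4x³)·D = 4x⁴ − 28x³. Remainder: −x + 7.
Step 6: lead(−x + 7) ÷ lead(D) = −x ÷ x = −1. Subtract (−1)·D = −x + 7. Remainder: 0.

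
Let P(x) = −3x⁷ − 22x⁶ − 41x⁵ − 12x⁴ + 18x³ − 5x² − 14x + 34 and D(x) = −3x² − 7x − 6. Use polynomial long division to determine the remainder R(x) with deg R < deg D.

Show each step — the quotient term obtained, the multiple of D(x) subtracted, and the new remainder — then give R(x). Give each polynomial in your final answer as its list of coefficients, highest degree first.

Step 1: lead(−3x⁷ − 22x⁶ − 41x⁵ − 12x⁴ + 18x³ − 5x² − 14x + 34) ÷ lead(D) = −3x⁷ ÷ −3x² = x⁵. Subtract (x⁵)·D = −3x⁷ − 7x⁶ − 6x⁵. Remainder: −15x⁶ − 35x⁵ − 12x⁴ + 18x³ − 5x² − 14x + 34.
Step 2: lead(−15x⁶ − 35x⁵ − 12x⁴ + 18x³ − 5x² − 14x + 34) ÷ lead(D) = −15x⁶ ÷ −3x² = 5x⁴. Subtract (5x⁴)·D = −15x⁶ − 35x⁵ − 30x⁴. Remainder: 18x⁴ + 18x³ − 5x² − 14x + 34.
Step 3: lead(18x⁴ + 18x³ − 5x² − 14x + 34) ÷ lead(D) = 18x⁴ ÷ −3x² = −6x². Subtract (−6x²)·D = 18x⁴ + 42x³ + 36x². Remainder: −24x³ − 41x² − 14x + 34.
Step 4: lead(−24x³ − 41x² − 14x + 34) ÷ lead(D) = −24x³ ÷ −3x² = 8x. Subtract (8x)·D = −24x³ − 56x² − 48x. Remainder: 15x² + 34x + 34.
Step 5: lead(15x² + 34x + 34) ÷ lead(D) = 15x² ÷ −3x² = −5. Subtract (−5)·D = 15x² + 35x + 30. Remainder: −x + 4.

R = [-1, 4]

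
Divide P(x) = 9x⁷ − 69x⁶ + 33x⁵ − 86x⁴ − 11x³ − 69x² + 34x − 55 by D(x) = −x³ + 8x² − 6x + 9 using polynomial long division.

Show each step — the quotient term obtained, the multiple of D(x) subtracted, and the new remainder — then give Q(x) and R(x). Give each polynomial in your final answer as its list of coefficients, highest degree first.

Step 1: lead(9x⁷ − 69x⁶ + 33x⁵ − 86x⁴ − 11x³ − 69x² + 34x − 55) ÷ lead(D) = 9x⁷ ÷ −x³ = −9x⁴. Subtract (−9x⁴)·D = 9x⁷ − 72x⁶ + 54x⁵ − 81x⁴. Remainder: 3x⁶ − 21x⁵ − 5x⁴ − 11x³ − 69x² + 34x − 55.
Step 2: lead(3x⁶ − 21x⁵ − 5x⁴ − 11x³ − 69x² + 34x − 55) ÷ lead(D) = 3x⁶ ÷ −x³ = −3x³. Subtract (−3x³)·D = 3x⁶ − 24x⁵ + 18x⁴ − 27x³. Remainder: 3x⁵ − 23x⁴ + 16x³ − 69x² + 34x − 55.
Step 3: lead(3x⁵ − 23x⁴ + 16x³ − 69x² + 34x − 55) ÷ lead(D) = 3x⁵ ÷ −x³ = −3x². Subtract (−3x²)·D = 3x⁵ − 24x⁴ + 18x³ − 27x². Remainder: x⁴ − 2x³ − 42x² + 34x − 55.
Step 4: lead(x⁴ − 2x³ − 42x² + 34x − 55) ÷ lead(D) = x⁴ ÷ −x³ = −x. Subtract (−x)·D = x⁴ − 8x³ + 6x² − 9x. Remainder: 6x³ − 48x² + 43x − 55.
Step 5: lead(6x³ − 48x² + 43x − 55) ÷ lead(D) = 6x³ ÷ −x³ = −6. Subtract (−6)·D = 6x³ − 48x² + 36x − 54. Remainder: 7x − 1.

Q = [-9, -3, -3, -1, -6]; R = [7, -1]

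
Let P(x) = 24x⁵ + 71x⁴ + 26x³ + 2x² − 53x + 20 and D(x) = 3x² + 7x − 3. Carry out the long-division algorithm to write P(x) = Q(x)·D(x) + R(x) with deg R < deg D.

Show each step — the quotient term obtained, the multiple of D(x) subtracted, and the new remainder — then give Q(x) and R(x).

Q(x) = 8x³ + 5x² + 5x − 6; R(x) = 4x + 2

Step 1: lead(24x⁵ + 71x⁴ + 26x³ + 2x² − 53x + 20) ÷ lead(D) = 24x⁵ ÷ 3x² = 8x³. Subtract (8x³)·D = 24x⁵ + 56x⁴ − 24x³. Remainder: 15x⁴ + 50x³ + 2x² − 53x + 20.
Step 2: lead(15x⁴ + 50x³ + 2x² − 53x + 20) ÷ lead(D) = 15x⁴ ÷ 3x² = 5x². Subtract (5x²)·D = 15x⁴ + 35x³ − 15x². Remainder: 15x³ + 17x² − 53x + 20.
Step 3: lead(15x³ + 17x² − 53x + 20) ÷ lead(D) = 15x³ ÷ 3x² = 5x. Subtract (5x)·D = 15x³ + 35x² − 15x. Remainder: −18x² − 38x + 20.
Step 4: lead(−18x² − 38x + 20) ÷ lead(D) = −18x² ÷ 3x² = −6. Subtract (−6)·D = −18x² − 42x + 18. Remainder: 4x + 2.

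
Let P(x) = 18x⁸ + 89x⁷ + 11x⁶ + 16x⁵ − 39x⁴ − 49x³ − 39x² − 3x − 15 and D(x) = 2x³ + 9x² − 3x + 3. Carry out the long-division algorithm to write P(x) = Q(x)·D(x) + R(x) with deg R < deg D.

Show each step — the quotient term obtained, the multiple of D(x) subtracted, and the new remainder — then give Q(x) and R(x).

Q(x) = 9x⁵ + 4x⁴ + x³ − 4x² − 6x − 5; R(x) = 0

Step 1: lead(18x⁸ + 89x⁷ + 11x⁶ + 16x⁵ − 39x⁴ − 49x³ − 39x² − 3x − 15) ÷ lead(D) = 18x⁸ ÷ 2x³ = 9x⁵. Subtract (9x⁵)·D = 18x⁸ + 81x⁷ − 27x⁶ + 27x⁵. Remainder: 8x⁷ + 38x⁶ − 11x⁵ − 39x⁴ − 49x³ − 39x² − 3x − 15.
Step 2: lead(8x⁷ + 38x⁶ − 11x⁵ − 39x⁴ − 49x³ − 39x² − 3x − 15) ÷ lead(D) = 8x⁷ ÷ 2x³ = 4x⁴. Subtract (4x⁴)·D = 8x⁷ + 36x⁶ − 12x⁵ + 12x⁴. Remainder: 2x⁶ + x⁵ − 51x⁴ − 49x³ − 39x² − 3x − 15.
Step 3: lead(2x⁶ + x⁵ − 51x⁴ − 49x³ − 39x² − 3x − 15) ÷ lead(D) = 2x⁶ ÷ 2x³ = x³. Subtract (x³)·D = 2x⁶ + 9x⁵ − 3x⁴ + 3x³. Remainder: −8x⁵ − 48x⁴ − 52x³ − 39x² − 3x − 15.
Step 4: lead(−8x⁵ − 48x⁴ − 52x³ − 39x² − 3x − 15) ÷ lead(D) = −8x⁵ ÷ 2x³ = −4x². Subtract (−4x²)·D = −8x⁵ − 36x⁴ + 12x³ − 12x². Remainder: −12x⁴ − 64x³ − 27x² − 3x − 15.
Step 5: lead(−12x⁴ − 64x³ − 27x² − 3x − 15) ÷ lead(D) = −12x⁴ ÷ 2x³ = −6x. Subtract (−6x)·D = −12x⁴ − 54x³ + 18x² − 18x. Remainder: −10x³ − 45x² + 15x − 15.
Step 6: lead(−10x³ − 45x² + 15x − 15) ÷ lead(D) = −10x³ ÷ 2x³ = −5. Subtract (−5)·D = −10x³ − 45x² + 15x − 15. Remainder: 0.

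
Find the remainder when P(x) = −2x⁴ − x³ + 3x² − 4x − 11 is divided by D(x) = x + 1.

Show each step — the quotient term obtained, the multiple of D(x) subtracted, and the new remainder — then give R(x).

Step 1: lead(−2x⁴ − x³ + 3x² − 4x − 11) ÷ lead(D) = −2x⁴ ÷ x = −2x³. Subtract (−2x³)·D = −2x⁴ − 2x³. Remainder: x³ + 3x² − 4x − 11.
Step 2: lead(x³ + 3x² − 4x − 11) ÷ lead(D) = x³ ÷ x = x². Subtract (x²)·D = x³ + x². Remainder: 2x² − 4x − 11.
Step 3: lead(2x² − 4x − 11) ÷ lead(D) = 2x² ÷ x = 2x. Subtract (2x)·D = 2x² + 2x. Remainder: −6x − 11.
Step 4: lead(−6x − 11) ÷ lead(D) = −6x ÷ x = −6. Subtract (−6)·D = −6x − 6. Remainder: −5.

R(x) = −5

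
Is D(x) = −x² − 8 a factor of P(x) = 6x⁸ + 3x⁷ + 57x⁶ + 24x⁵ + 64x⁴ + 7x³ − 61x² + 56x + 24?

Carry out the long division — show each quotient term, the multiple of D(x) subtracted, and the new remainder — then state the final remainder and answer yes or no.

Step 1: lead(6x⁸ + 3x⁷ + 57x⁶ + 24x⁵ + 64x⁴ + 7x³ − 61x² + 56x + 24) ÷ lead(D) = 6x⁸ ÷ −x² = −6x⁶. Subtract (−6x⁶)·D = 6x⁸ + 48x⁶. Remainder: 3x⁷ + 9x⁶ + 24x⁵ + 64x⁴ + 7x³ − 61x² + 56x + 24.
Step 2: lead(3x⁷ + 9x⁶ + 24x⁵ + 64x⁴ + 7x³ − 61x² + 56x + 24) ÷ lead(D) = 3x⁷ ÷ −x² = −3x⁵. Subtract (−3x⁵)·D = 3x⁷ + 24x⁵. Remainder: 9x⁶ + 64x⁴ + 7x³ − 61x² + 56x + 24.
Step 3: lead(9x⁶ + 64x⁴ + 7x³ − 61x² + 56x + 24) ÷ lead(D) = 9x⁶ ÷ −x² = −9x⁴. Subtract (−9x⁴)·D = 9x⁶ + 72x⁴. Remainder: −8x⁴ + 7x³ − 61x² + 56x + 24.
Step 4: lead(−8x⁴ + 7x³ − 61x² + 56x + 24) ÷ lead(D) = −8x⁴ ÷ −x² = 8x². Subtract (8x²)·D = −8x⁴ − 64x². Remainder: 7x³ + 3x² + 56x + 24.
Step 5: lead(7x³ + 3x² + 56x + 24) ÷ lead(D) = 7x³ ÷ −x² = −7x. Subtract (−7x)·D = 7x³ + 56x. Remainder: 3x² + 24.
Step 6: lead(3x² + 24) ÷ lead(D) = 3x² ÷ −x² = −3. Subtract (−3)·D = 3x² + 24. Remainder: 0.

R(x) = 0, so D(x) is a factor of P(x). yes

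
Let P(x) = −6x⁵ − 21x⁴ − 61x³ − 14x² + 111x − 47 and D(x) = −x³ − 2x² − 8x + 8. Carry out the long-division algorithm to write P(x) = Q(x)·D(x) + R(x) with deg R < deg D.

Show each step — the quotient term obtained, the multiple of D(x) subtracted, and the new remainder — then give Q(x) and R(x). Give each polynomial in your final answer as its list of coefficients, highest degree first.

Step 1: lead(−6x⁵ − 21x⁴ − 61x³ − 14x² + 111x − 47) ÷ lead(D) = −6x⁵ ÷ −x³ = 6x². Subtract (6x²)·D = −6x⁵ − 12x⁴ − 48x³ + 48x². Remainder: −9x⁴ − 13x³ − 62x² + 111x − 47.
Step 2: lead(−9x⁴ − 13x³ − 62x² + 111x − 47) ÷ lead(D) = −9x⁴ ÷ −x³ = 9x. Subtract (9x)·D = −9x⁴ − 18x³ − 72x² + 72x. Remainder: 5x³ + 10x² + 39x − 47.
Step 3: lead(5x³ + 10x² + 39x − 47) ÷ lead(D) = 5x³ ÷ −x³ = −5. Subtract (−5)·D = 5x³ + 10x² + 40x − 40. Remainder: −x − 7.

Q = [6, 9, -5]; R = [-1, -7]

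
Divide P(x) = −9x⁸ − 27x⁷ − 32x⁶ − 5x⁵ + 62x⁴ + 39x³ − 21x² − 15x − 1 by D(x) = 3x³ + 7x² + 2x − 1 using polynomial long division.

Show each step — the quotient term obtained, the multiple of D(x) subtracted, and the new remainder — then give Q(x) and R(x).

Q(x) = −3x⁵ − 2x⁴ − 4x³ + 8x² + 4x − 3; R(x) = −5x − 4

Step 1: lead(−9x⁸ − 27x⁷ − 32x⁶ − 5x⁵ + 62x⁴ + 39x³ − 21x² − 15x − 1) ÷ lead(D) = −9x⁸ ÷ 3x³ = −3x⁵. Subtract (−3x⁵)·D = −9x⁸ − 21x⁷ − 6x⁶ + 3x⁵. Remainder: −6x⁷ − 26x⁶ − 8x⁵ + 62x⁴ + 39x³ − 21x² − 15x − 1.
Step 2: lead(−6x⁷ − 26x⁶ − 8x⁵ + 62x⁴ + 39x³ − 21x² − 15x − 1) ÷ lead(D) = −6x⁷ ÷ 3x³ = −2x⁴. Subtract (−2x⁴)·D = −6x⁷ − 14x⁶ − 4x⁵ + 2x⁴. Remainder: −12x⁶ − 4x⁵ + 60x⁴ + 39x³ − 21x² − 15x − 1.
Step 3: lead(−12x⁶ − 4x⁵ + 60x⁴ + 39x³ − 21x² − 15x − 1) ÷ lead(D) = −12x⁶ ÷ 3x³ = −4x³. Subtract (−4x³)·D = −12x⁶ − 28x⁵ − 8x⁴ + 4x³. Remainder: 24x⁵ + 68x⁴ + 35x³ − 21x² − 15x − 1.
Step 4: lead(24x⁵ + 68x⁴ + 35x³ − 21x² − 15x − 1) ÷ lead(D) = 24x⁵ ÷ 3x³ = 8x². Subtract (8x²)·D = 24x⁵ + 56x⁴ + 16x³ − 8x². Remainder: 12x⁴ + 19x³ − 13x² − 15x − 1.
Step 5: lead(12x⁴ + 19x³ − 13x² − 15x − 1) ÷ lead(D) = 12x⁴ ÷ 3x³ = 4x. Subtract (4x)·D = 12x⁴ + 28x³ + 8x² − 4x. Remainder: −9x³ − 21x² − 11x − 1.
Step 6: lead(−9x³ − 21x² − 11x − 1) ÷ lead(D) = −9x³ ÷ 3x³ = −3. Subtract (−3)·D = −9x³ − 21x² − 6x + 3. Remainder: −5x − 4.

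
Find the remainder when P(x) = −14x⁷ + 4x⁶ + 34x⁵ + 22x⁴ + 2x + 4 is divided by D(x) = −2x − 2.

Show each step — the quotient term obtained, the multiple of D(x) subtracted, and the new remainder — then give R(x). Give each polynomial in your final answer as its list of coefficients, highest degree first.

Step 1: lead(−14x⁷ + 4x⁶ + 34x⁵ + 22x⁴ + 2x + 4) ÷ lead(D) = −14x⁷ ÷ −2x = 7x⁶. Subtract (7x⁶)·D = −14x⁷ − 14x⁶. Remainder: 18x⁶ + 34x⁵ + 22x⁴ + 2x + 4.
Step 2: lead(18x⁶ + 34x⁵ + 22x⁴ + 2x + 4) ÷ lead(D) = 18x⁶ ÷ −2x = −9x⁵. Subtract (−9x⁵)·D = 18x⁶ + 18x⁵. Remainder: 16x⁵ + 22x⁴ + 2x + 4.
Step 3: lead(16x⁵ + 22x⁴ + 2x + 4) ÷ lead(D) = 16x⁵ ÷ −2x = −8x⁴. Subtract (−8x⁴)·D = 16x⁵ + 16x⁴. Remainder: 6x⁴ + 2x + 4.
Step 4: lead(6x⁴ + 2x + 4) ÷ lead(D) = 6x⁴ ÷ −2x = −3x³. Subtract (−3x³)·D = 6x⁴ + 6x³. Remainder: −6x³ + 2x + 4.
Step 5: lead(−6x³ + 2x + 4) ÷ lead(D) = −6x³ ÷ −2x = 3x². Subtract (3x²)·D = −6x³ − 6x². Remainder: 6x² + 2x + 4.
Step 6: lead(6x² + 2x + 4) ÷ lead(D) = 6x² ÷ −2x = −3x. Subtract (−3x)·D = 6x² + 6x. Remainder: −4x + 4.
Step 7: lead(−4x + 4) ÷ lead(D) = −4x ÷ −2x = 2. Subtract (2)·D = −4x − 4. Remainder: 8.

R = [8]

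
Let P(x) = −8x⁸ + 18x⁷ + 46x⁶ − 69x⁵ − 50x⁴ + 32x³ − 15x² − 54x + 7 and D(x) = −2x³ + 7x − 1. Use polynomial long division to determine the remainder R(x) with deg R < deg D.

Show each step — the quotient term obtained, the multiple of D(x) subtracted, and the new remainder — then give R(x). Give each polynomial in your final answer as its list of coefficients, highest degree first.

Step 1: lead(−8x⁸ + 18x⁷ + 46x⁶ − 69x⁵ − 50x⁴ + 32x³ − 15x² − 54x + 7) ÷ lead(D) = −8x⁸ ÷ −2x³ = 4x⁵. Subtract (4x⁵)·D = −8x⁸ + 28x⁶ − 4x⁵. Remainder: 18x⁷ + 18x⁶ − 65x⁵ − 50x⁴ + 32x³ − 15x² − 54x + 7.
Step 2: lead(18x⁷ + 18x⁶ − 65x⁵ − 50x⁴ + 32x³ − 15x² − 54x + 7) ÷ lead(D) = 18x⁷ ÷ −2x³ = −9x⁴. Subtract (−9x⁴)·D = 18x⁷ − 63x⁵ + 9x⁴. Remainder: 18x⁶ − 2x⁵ − 59x⁴ + 32x³ − 15x² − 54x + 7.
Step 3: lead(18x⁶ − 2x⁵ − 59x⁴ + 32x³ − 15x² − 54x + 7) ÷ lead(D) = 18x⁶ ÷ −2x³ = −9x³. Subtract (−9x³)·D = 18x⁶ − 63x⁴ + 9x³. Remainder: −2x⁵ + 4x⁴ + 23x³ − 15x² − 54x + 7.
Step 4: lead(−2x⁵ + 4x⁴ + 23x³ − 15x² − 54x + 7) ÷ lead(D) = −2x⁵ ÷ −2x³ = x². Subtract (x²)·D = −2x⁵ + 7x³ − x². Remainder: 4x⁴ + 16x³ − 14x² − 54x + 7.
Step 5: lead(4x⁴ + 16x³ − 14x² − 54x + 7) ÷ lead(D) = 4x⁴ ÷ −2x³ = −2x. Subtract (−2x)·D = 4x⁴ − 14x² + 2x. Remainder: 16x³ − 56x + 7.
Step 6: lead(16x³ − 56x + 7) ÷ lead(D) = 16x³ ÷ −2x³ = −8. Subtract (−8)·D = 16x³ − 56x + 8. Remainder: −1.

R = [-1]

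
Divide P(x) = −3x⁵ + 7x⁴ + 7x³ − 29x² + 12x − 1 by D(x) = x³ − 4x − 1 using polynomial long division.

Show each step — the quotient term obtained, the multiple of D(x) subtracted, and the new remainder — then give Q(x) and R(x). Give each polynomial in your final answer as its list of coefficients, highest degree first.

Step 1: lead(−3x⁵ + 7x⁴ + 7x³ − 29x² + 12x − 1) ÷ lead(D) = −3x⁵ ÷ x³ = −3x². Subtract (−3x²)·D = −3x⁵ + 12x³ + 3x². Remainder: 7x⁴ − 5x³ − 32x² + 12x − 1.
Step 2: lead(7x⁴ − 5x³ − 32x² + 12x − 1) ÷ lead(D) = 7x⁴ ÷ x³ = 7x. Subtract (7x)·D = 7x⁴ − 28x² − 7x. Remainder: −5x³ − 4x² + 19x − 1.
Step 3: lead(−5x³ − 4x² + 19x − 1) ÷ lead(D) = −5x³ ÷ x³ = −5. Subtract (−5)·D = −5x³ + 20x + 5. Remainder: −4x² − x − 6.

Q = [-3, 7, -5]; R = [-4, -1, -6]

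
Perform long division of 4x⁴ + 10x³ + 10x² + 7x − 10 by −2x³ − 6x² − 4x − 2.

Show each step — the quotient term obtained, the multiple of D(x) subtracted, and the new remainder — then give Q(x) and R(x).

Q(x) = −2x + 1; R(x) = 8x² + 7x − 8

Step 1: lead(4x⁴ + 10x³ + 10x² + 7x − 10) ÷ lead(D) = 4x⁴ ÷ −2x³ = −2x. Subtract (−2x)·D = 4x⁴ + 12x³ + 8x² + 4x. Remainder: −2x³ + 2x² + 3x − 10.
Step 2: lead(−2x³ + 2x² + 3x − 10) ÷ lead(D) = −2x³ ÷ −2x³ = 1. Subtract (1)·D = −2x³ − 6x² − 4x − 2. Remainder: 8x² + 7x − 8.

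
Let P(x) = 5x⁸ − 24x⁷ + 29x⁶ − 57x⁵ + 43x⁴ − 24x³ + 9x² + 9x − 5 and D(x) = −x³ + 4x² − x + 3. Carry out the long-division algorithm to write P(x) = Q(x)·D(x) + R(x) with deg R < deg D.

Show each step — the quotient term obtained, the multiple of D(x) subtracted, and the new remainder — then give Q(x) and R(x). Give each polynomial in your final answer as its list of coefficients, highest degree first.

Q = [-5, 4, -8, 6, 1, -2]; R = [4, 1]

Step 1: lead(5x⁸ − 24x⁷ + 29x⁶ − 57x⁵ + 43x⁴ − 24x³ + 9x² + 9x − 5) ÷ lead(D) = 5x⁸ ÷ −x³ = −5x⁵. Subtract (−5x⁵)·D = 5x⁸ − 20x⁷ + 5x⁶ − 15x⁵. Remainder: −4x⁷ + 24x⁶ − 42x⁵ + 43x⁴ − 24x³ + 9x² + 9x − 5.
Step 2: lead(−4x⁷ + 24x⁶ − 42x⁵ + 43x⁴ − 24x³ + 9x² + 9x − 5) ÷ lead(D) = −4x⁷ ÷ −x³ = 4x⁴. Subtract (4x⁴)·D = −4x⁷ + 16x⁶ − 4x⁵ + 12x⁴. Remainder: 8x⁶ − 38x⁵ + 31x⁴ − 24x³ + 9x² + 9x − 5.
Step 3: lead(8x⁶ − 38x⁵ + 31x⁴ − 24x³ + 9x² + 9x − 5) ÷ lead(D) = 8x⁶ ÷ −x³ = −8x³. Subtract (−8x³)·D = 8x⁶ − 32x⁵ + 8x⁴ − 24x³. Remainder: −6x⁵ + 23x⁴ + 9x² + 9x − 5.
Step 4: lead(−6x⁵ + 23x⁴ + 9x² + 9x − 5) ÷ lead(D) = −6x⁵ ÷ −x³ = 6x². Subtract (6x²)·D = −6x⁵ + 24x⁴ − 6x³ + 18x². Remainder: −x⁴ + 6x³ − 9x² + 9x − 5.
Step 5: lead(−x⁴ + 6x³ − 9x² + 9x − 5) ÷ lead(D) = −x⁴ ÷ −x³ = x. Subtract (x)·D = −x⁴ + 4x³ − x² + 3x. Remainder: 2x³ − 8x² + 6x − 5.
Step 6: lead(2x³ − 8x² + 6x − 5) ÷ lead(D) = 2x³ ÷ −x³ = −2. Subtract (−2)·D = 2x³ − 8x² + 2x − 6. Remainder: 4x + 1.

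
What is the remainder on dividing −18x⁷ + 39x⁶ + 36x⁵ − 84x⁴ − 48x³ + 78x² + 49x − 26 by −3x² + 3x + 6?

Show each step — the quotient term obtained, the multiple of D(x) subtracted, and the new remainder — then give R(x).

R(x) = 4x − 8

Step 1: lead(−18x⁷ + 39x⁶ + 36x⁵ − 84x⁴ − 48x³ + 78x² + 49x − 26) ÷ lead(D) = −18x⁷ ÷ −3x² = 6x⁵. Subtract (6x⁵)·D = −18x⁷ + 18x⁶ + 36x⁵. Remainder: 21x⁶ − 84x⁴ − 48x³ + 78x² + 49x − 26.
Step 2: lead(21x⁶ − 84x⁴ − 48x³ + 78x² + 49x − 26) ÷ lead(D) = 21x⁶ ÷ −3x² = −7x⁴. Subtract (−7x⁴)·D = 21x⁶ − 21x⁵ − 42x⁴. Remainder: 21x⁵ − 42x⁴ − 48x³ + 78x² + 49x − 26.
Step 3: lead(21x⁵ − 42x⁴ − 48x³ + 78x² + 49x − 26) ÷ lead(D) = 21x⁵ ÷ −3x² = −7x³. Subtract (−7x³)·D = 21x⁵ − 21x⁴ − 42x³. Remainder: −21x⁴ − 6x³ + 78x² + 49x − 26.
Step 4: lead(−21x⁴ − 6x³ + 78x² + 49x − 26) ÷ lead(D) = −21x⁴ ÷ −3x² = 7x². Subtract (7x²)·D = −21x⁴ + 21x³ + 42x². Remainder: −27x³ + 36x² + 49x − 26.
Step 5: lead(−27x³ + 36x² + 49x − 26) ÷ lead(D) = −27x³ ÷ −3x² = 9x. Subtract (9x)·D = −27x³ + 27x² + 54x. Remainder: 9x² − 5x − 26.
Step 6: lead(9x² − 5x − 26) ÷ lead(D) = 9x² ÷ −3x² = −3. Subtract (−3)·D = 9x² − 9x − 18. Remainder: 4x − 8.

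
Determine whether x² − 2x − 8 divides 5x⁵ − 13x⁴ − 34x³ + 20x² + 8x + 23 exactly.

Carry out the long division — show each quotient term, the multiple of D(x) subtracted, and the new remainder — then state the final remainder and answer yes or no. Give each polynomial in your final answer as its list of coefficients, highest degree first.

R = [-9], so D(x) is not a factor of P(x). no

Step 1: lead(5x⁵ − 13x⁴ − 34x³ + 20x² + 8x + 23) ÷ lead(D) = 5x⁵ ÷ x² = 5x³. Subtract (5x³)·D = 5x⁵ − 10x⁴ − 40x³. Remainder: −3x⁴ + 6x³ + 20x² + 8x + 23.
Step 2: lead(−3x⁴ + 6x³ + 20x² + 8x + 23) ÷ lead(D) = −3x⁴ ÷ x² = −3x². Subtract (−3x²)·D = −3x⁴ + 6x³ + 24x². Remainder: −4x² + 8x + 23.
Step 3: lead(−4x² + 8x + 23) ÷ lead(D) = −4x² ÷ x² = −4. Subtract (−4)·D = −4x² + 8x + 32. Remainder: −9.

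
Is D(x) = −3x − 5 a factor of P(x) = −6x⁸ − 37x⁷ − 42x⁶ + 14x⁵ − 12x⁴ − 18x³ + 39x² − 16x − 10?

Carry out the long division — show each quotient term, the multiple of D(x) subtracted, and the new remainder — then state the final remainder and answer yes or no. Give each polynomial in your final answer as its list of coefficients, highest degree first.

R = [0], so D(x) is a factor of P(x). yes

Step 1: lead(−6x⁸ − 37x⁷ − 42x⁶ + 14x⁵ − 12x⁴ − 18x³ + 39x² − 16x − 10) ÷ lead(D) = −6x⁸ ÷ −3x = 2x⁷. Subtract (2x⁷)·D = −6x⁸ − 10x⁷. Remainder: −27x⁷ − 42x⁶ + 14x⁵ − 12x⁴ − 18x³ + 39x² − 16x − 10.
Step 2: lead(−27x⁷ − 42x⁶ + 14x⁵ − 12x⁴ − 18x³ + 39x² − 16x − 10) ÷ lead(D) = −27x⁷ ÷ −3x = 9x⁶. Subtract (9x⁶)·D = −27x⁷ − 45x⁶. Remainder: 3x⁶ + 14x⁵ − 12x⁴ − 18x³ + 39x² − 16x − 10.
Step 3: lead(3x⁶ + 14x⁵ − 12x⁴ − 18x³ + 39x² − 16x − 10) ÷ lead(D) = 3x⁶ ÷ −3x = −x⁵. Subtract (−x⁵)·D = 3x⁶ + 5x⁵. Remainder: 9x⁵ − 12x⁴ − 18x³ + 39x² − 16x − 10.
Step 4: lead(9x⁵ − 12x⁴ − 18x³ + 39x² − 16x − 10) ÷ lead(D) = 9x⁵ ÷ −3x = −3x⁴. Subtract (−3x⁴)·D = 9x⁵ + 15x⁴. Remainder: −27x⁴ − 18x³ + 39x² − 16x − 10.
Step 5: lead(−27x⁴ − 18x³ + 39x² − 16x − 10) ÷ lead(D) = −27x⁴ ÷ −3x = 9x³. Subtract (9x³)·D = −27x⁴ − 45x³. Remainder: 27x³ + 39x² − 16x − 10.
Step 6: lead(27x³ + 39x² − 16x − 10) ÷ lead(D) = 27x³ ÷ −3x = −9x². Subtract (−9x²)·D = 27x³ + 45x². Remainder: −6x² − 16x − 10.
Step 7: lead(−6x² − 16x − 10) ÷ lead(D) = −6x² ÷ −3x = 2x. Subtract (2x)·D = −6x² − 10x. Remainder: −6x − 10.
Step 8: lead(−6x − 10) ÷ lead(D) = −6x ÷ −3x = 2. Subtract (2)·D = −6x − 10. Remainder: 0.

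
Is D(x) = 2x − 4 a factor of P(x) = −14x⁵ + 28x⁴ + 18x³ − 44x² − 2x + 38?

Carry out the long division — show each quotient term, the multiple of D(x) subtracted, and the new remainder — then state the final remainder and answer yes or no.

Step 1: lead(−14x⁵ + 28x⁴ + 18x³ − 44x² − 2x + 38) ÷ lead(D) = −14x⁵ ÷ 2x = −7x⁴. Subtract (−7x⁴)·D = −14x⁵ + 28x⁴. Remainder: 18x³ − 44x² − 2x + 38.
Step 2: lead(18x³ − 44x² − 2x + 38) ÷ lead(D) = 18x³ ÷ 2x = 9x². Subtract (9x²)·D = 18x³ − 36x². Remainder: −8x² − 2x + 38.
Step 3: lead(−8x² − 2x + 38) ÷ lead(D) = −8x² ÷ 2x = −4x. Subtract (−4x)·D = −8x² + 16x. Remainder: −18x + 38.
Step 4: lead(−18x + 38) ÷ lead(D) = −18x ÷ 2x = −9. Subtract (−9)·D = −18x + 36. Remainder: 2.

R(x) = 2, so D(x) is not a factor of P(x). no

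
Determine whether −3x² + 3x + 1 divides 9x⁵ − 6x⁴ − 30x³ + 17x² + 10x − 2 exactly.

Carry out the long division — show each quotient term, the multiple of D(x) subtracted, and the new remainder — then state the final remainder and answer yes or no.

R(x) = −4x − 4, so D(x) is not a factor of P(x). no

Step 1: lead(9x⁵ − 6x⁴ − 30x³ + 17x² + 10x − 2) ÷ lead(D) = 9x⁵ ÷ −3x² = −3x³. Subtract (−3x³)·D = 9x⁵ − 9x⁴ − 3x³. Remainder: 3x⁴ − 27x³ + 17x² + 10x − 2.
Step 2: lead(3x⁴ − 27x³ + 17x² + 10x − 2) ÷ lead(D) = 3x⁴ ÷ −3x² = −x². Subtract (−x²)·D = 3x⁴ − 3x³ − x². Remainder: −24x³ + 18x² + 10x − 2.
Step 3: lead(−24x³ + 18x² + 10x − 2) ÷ lead(D) = −24x³ ÷ −3x² = 8x. Subtract (8x)·D = −24x³ + 24x² + 8x. Remainder: −6x² + 2x − 2.
Step 4: lead(−6x² + 2x − 2) ÷ lead(D) = −6x² ÷ −3x² = 2. Subtract (2)·D = −6x² + 6x + 2. Remainder: −4x − 4.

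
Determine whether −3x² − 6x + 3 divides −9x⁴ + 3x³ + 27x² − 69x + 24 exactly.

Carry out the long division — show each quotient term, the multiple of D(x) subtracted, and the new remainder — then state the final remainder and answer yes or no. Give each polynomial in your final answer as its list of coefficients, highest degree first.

Step 1: lead(−9x⁴ + 3x³ + 27x² − 69x + 24) ÷ lead(D) = −9x⁴ ÷ −3x² = 3x². Subtract (3x²)·D = −9x⁴ − 18x³ + 9x². Remainder: 21x³ + 18x² − 69x + 24.
Step 2: lead(21x³ + 18x² − 69x + 24) ÷ lead(D) = 21x³ ÷ −3x² = −7x. Subtract (−7x)·D = 21x³ + 42x² − 21x. Remainder: −24x² − 48x + 24.
Step 3: lead(−24x² − 48x + 24) ÷ lead(D) = −24x² ÷ −3x² = 8. Subtract (8)·D = −24x² − 48x + 24. Remainder: 0.

R = [0], so D(x) is a factor of P(x). yes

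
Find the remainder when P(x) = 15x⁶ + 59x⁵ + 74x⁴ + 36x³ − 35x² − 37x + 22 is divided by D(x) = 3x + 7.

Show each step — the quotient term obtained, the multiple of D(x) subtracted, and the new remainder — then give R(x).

R(x) = −6

Step 1: lead(15x⁶ + 59x⁵ + 74x⁴ + 36x³ − 35x² − 37x + 22) ÷ lead(D) = 15x⁶ ÷ 3x = 5x⁵. Subtract (5x⁵)·D = 15x⁶ + 35x⁵. Remainder: 24x⁵ + 74x⁴ + 36x³ − 35x² − 37x + 22.
Step 2: lead(24x⁵ + 74x⁴ + 36x³ − 35x² − 37x + 22) ÷ lead(D) = 24x⁵ ÷ 3x = 8x⁴. Subtract (8x⁴)·D = 24x⁵ + 56x⁴. Remainder: 18x⁴ + 36x³ − 35x² − 37x + 22.
Step 3: lead(18x⁴ + 36x³ − 35x² − 37x + 22) ÷ lead(D) = 18x⁴ ÷ 3x = 6x³. Subtract (6x³)·D = 18x⁴ + 42x³. Remainder: −6x³ − 35x² − 37x + 22.
Step 4: lead(−6x³ − 35x² − 37x + 22) ÷ lead(D) = −6x³ ÷ 3x = −2x². Subtract (−2x²)·D = −6x³ − 14x². Remainder: −21x² − 37x + 22.
Step 5: lead(−21x² − 37x + 22) ÷ lead(D) = −21x² ÷ 3x = −7x. Subtract (−7x)·D = −21x² − 49x. Remainder: 12x + 22.
Step 6: lead(12x + 22) ÷ lead(D) = 12x ÷ 3x = 4. Subtract (4)·D = 12x + 28. Remainder: −6.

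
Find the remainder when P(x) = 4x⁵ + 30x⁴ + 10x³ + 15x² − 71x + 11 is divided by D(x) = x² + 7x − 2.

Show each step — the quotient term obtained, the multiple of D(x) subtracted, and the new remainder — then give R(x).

R(x) = −7

Step 1: lead(4x⁵ + 30x⁴ + 10x³ + 15x² − 71x + 11) ÷ lead(D) = 4x⁵ ÷ x² = 4x³. Subtract (4x³)·D = 4x⁵ + 28x⁴ − 8x³. Remainder: 2x⁴ + 18x³ + 15x² − 71x + 11.
Step 2: lead(2x⁴ + 18x³ + 15x² − 71x + 11) ÷ lead(D) = 2x⁴ ÷ x² = 2x². Subtract (2x²)·D = 2x⁴ + 14x³ − 4x². Remainder: 4x³ + 19x² − 71x + 11.
Step 3: lead(4x³ + 19x² − 71x + 11) ÷ lead(D) = 4x³ ÷ x² = 4x. Subtract (4x)·D = 4x³ + 28x² − 8x. Remainder: −9x² − 63x + 11.
Step 4: lead(−9x² − 63x + 11) ÷ lead(D) = −9x² ÷ x² = −9. Subtract (−9)·D = −9x² − 63x + 18. Remainder: −7.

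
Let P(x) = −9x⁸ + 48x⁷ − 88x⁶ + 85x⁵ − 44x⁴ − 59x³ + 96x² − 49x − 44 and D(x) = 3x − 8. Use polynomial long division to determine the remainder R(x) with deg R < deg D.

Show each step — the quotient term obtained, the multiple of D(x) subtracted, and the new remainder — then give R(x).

R(x) = −4

Step 1: lead(−9x⁸ + 48x⁷ − 88x⁶ + 85x⁵ − 44x⁴ − 59x³ + 96x² − 49x − 44) ÷ lead(D) = −9x⁸ ÷ 3x = −3x⁷. Subtract (−3x⁷)·D = −9x⁸ + 24x⁷. Remainder: 24x⁷ − 88x⁶ + 85x⁵ − 44x⁴ − 59x³ + 96x² − 49x − 44.
Step 2: lead(24x⁷ − 88x⁶ + 85x⁵ − 44x⁴ − 59x³ + 96x² − 49x − 44) ÷ lead(D) = 24x⁷ ÷ 3x = 8x⁶. Subtract (8x⁶)·D = 24x⁷ − 64x⁶. Remainder: −24x⁶ + 85x⁵ − 44x⁴ − 59x³ + 96x² − 49x − 44.
Step 3: lead(−24x⁶ + 85x⁵ − 44x⁴ − 59x³ + 96x² − 49x − 44) ÷ lead(D) = −24x⁶ ÷ 3x = −8x⁵. Subtract (−8x⁵)·D = −24x⁶ + 64x⁵. Remainder: 21x⁵ − 44x⁴ − 59x³ + 96x² − 49x − 44.
Step 4: lead(21x⁵ − 44x⁴ − 59x³ + 96x² − 49x − 44) ÷ lead(D) = 21x⁵ ÷ 3x = 7x⁴. Subtract (7x⁴)·D = 21x⁵ − 56x⁴. Remainder: 12x⁴ − 59x³ + 96x² − 49x − 44.
Step 5: lead(12x⁴ − 59x³ + 96x² − 49x − 44) ÷ lead(D) = 12x⁴ ÷ 3x = 4x³. Subtract (4x³)·D = 12x⁴ − 32x³. Remainder: −27x³ + 96x² − 49x − 44.
Step 6: lead(−27x³ + 96x² − 49x − 44) ÷ lead(D) = −27x³ ÷ 3x = −9x². Subtract (−9x²)·D = −27x³ + 72x². Remainder: 24x² − 49x − 44.
Step 7: lead(24x² − 49x − 44) ÷ lead(D) = 24x² ÷ 3x = 8x. Subtract (8x)·D = 24x² − 64x. Remainder: 15x − 44.
Step 8: lead(15x − 44) ÷ lead(D) = 15x ÷ 3x = 5. Subtract (5)·D = 15x − 40. Remainder: −4.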